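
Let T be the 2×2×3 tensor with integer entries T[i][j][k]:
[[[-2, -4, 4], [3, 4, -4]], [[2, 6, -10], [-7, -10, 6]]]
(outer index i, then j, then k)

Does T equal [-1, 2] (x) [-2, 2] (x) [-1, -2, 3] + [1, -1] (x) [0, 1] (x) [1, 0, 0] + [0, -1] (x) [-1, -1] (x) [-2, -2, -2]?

Reconstruct entry (0,0,2) from the claimed factors: Σₗ aₗ[0]bₗ[0]cₗ[2] = (-1)·(-2)·(3) + (1)·(0)·(0) + (0)·(-1)·(-2) = 6, but T[0,0,2] = 4. The claim is false.

No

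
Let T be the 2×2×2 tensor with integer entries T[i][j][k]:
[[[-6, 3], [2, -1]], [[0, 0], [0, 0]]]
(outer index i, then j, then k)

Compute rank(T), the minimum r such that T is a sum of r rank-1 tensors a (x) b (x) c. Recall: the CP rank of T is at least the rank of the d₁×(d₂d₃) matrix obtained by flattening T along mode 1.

Lower bound: T ≠ 0 (e.g. T[0,0,0] = -6), so rank(T) ≥ 1.
Upper bound: if T = a (x) b (x) c then every fibre of T is a multiple of the corresponding factor, so read the factors off the fibres through the nonzero entry T[0,0,0] = -6.
The mode-1 fibre T[:,0,0] = [-6, 0] gives a = (1, 0) (primitive direction); the mode-2 fibre T[0,:,0] = [-6, 2] gives b = (3, -1); then c[k] = T[0,0,k] / (a[0]·b[0]) = [-6, 3] / 3 = (-2, 1).
Expanding (1, 0) (x) (3, -1) (x) (-2, 1) reproduces all 8 entries of T, so T = (1, 0) (x) (3, -1) (x) (-2, 1) and rank(T) ≤ 1.
These bounds meet, so rank(T) = 1.

1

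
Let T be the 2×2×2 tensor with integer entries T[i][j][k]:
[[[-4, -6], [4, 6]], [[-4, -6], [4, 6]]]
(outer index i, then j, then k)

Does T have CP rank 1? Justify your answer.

Yes

If T = a (x) b (x) c then every fibre of T is a multiple of the corresponding factor, so read the factors off the fibres through the nonzero entry T[0,0,0] = -4.
The mode-1 fibre T[:,0,0] = [-4, -4] gives a = [1, 1] (primitive direction); the mode-2 fibre T[0,:,0] = [-4, 4] gives b = [1, -1]; then c[k] = T[0,0,k] / (a[0]·b[0]) = [-4, -6] / 1 = [-4, -6].
Expanding [1, 1] (x) [1, -1] (x) [-4, -6] reproduces all 8 entries of T, so T = [1, 1] (x) [1, -1] (x) [-4, -6] and rank(T) ≤ 1.
Equivalently every frontal slice T[:,:,k] is c[k] times the rank-1 matrix [1, 1] (x) [1, -1]. So T has rank 1 (it is nonzero).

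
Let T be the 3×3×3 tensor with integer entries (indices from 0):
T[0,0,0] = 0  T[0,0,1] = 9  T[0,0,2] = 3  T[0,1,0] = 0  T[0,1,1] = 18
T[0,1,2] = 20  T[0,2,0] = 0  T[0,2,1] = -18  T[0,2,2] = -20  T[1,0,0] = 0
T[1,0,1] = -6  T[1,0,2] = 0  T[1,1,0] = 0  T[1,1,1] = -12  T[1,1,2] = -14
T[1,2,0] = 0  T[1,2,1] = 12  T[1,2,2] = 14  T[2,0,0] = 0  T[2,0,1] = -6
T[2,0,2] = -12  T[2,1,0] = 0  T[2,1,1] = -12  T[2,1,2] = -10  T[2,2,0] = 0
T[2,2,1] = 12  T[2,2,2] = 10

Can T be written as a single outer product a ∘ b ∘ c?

No

The mode-2 unfolding of T (rows indexed by j, columns by (i,k) = (0,0), (0,1), (0,2), (1,0), (1,1), (1,2), (2,0), (2,1), (2,2)) is [[0, 9, 3, 0, -6, 0, 0, -6, -12], [0, 18, 20, 0, -12, -14, 0, -12, -10], [0, -18, -20, 0, 12, 14, 0, 12, 10]].
There the 2×2 minor on rows j ∈ {0, 1}, columns (i,k) ∈ {(0,1), (0,2)} is det [[9, 3], [18, 20]] = 126 ≠ 0, so this unfolding has rank ≥ 2; CP rank is at least every unfolding rank, so rank(T) ≥ 2.
In particular rank(T) ≥ 2 > 1, so T is not rank-1.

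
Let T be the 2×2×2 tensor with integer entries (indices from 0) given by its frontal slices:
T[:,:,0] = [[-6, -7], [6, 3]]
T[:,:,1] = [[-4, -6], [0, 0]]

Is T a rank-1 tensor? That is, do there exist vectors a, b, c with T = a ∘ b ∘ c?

The mode-1 unfolding of T (rows indexed by i, columns by (j,k) = (0,0), (0,1), (1,0), (1,1)) is [[-6, -4, -7, -6], [6, 0, 3, 0]].
There the 2×2 minor on rows i ∈ {0, 1}, columns (j,k) ∈ {(0,0), (0,1)} is det [[-6, -4], [6, 0]] = 24 ≠ 0, so this unfolding has rank ≥ 2; CP rank is at least every unfolding rank, so rank(T) ≥ 2.
In particular rank(T) ≥ 2 > 1, so T is not rank-1.

No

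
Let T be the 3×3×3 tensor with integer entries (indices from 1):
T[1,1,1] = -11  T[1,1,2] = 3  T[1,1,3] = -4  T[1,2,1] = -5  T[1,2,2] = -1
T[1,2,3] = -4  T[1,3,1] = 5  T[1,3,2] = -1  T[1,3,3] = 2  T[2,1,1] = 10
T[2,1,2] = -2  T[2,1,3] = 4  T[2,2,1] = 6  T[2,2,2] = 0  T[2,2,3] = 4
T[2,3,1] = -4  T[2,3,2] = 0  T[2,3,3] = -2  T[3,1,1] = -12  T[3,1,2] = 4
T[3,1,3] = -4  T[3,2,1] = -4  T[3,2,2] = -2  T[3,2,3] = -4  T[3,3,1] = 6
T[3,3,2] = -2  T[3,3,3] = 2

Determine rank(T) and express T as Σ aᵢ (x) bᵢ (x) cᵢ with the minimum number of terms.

Lower bound: the mode-3 unfolding of T (rows indexed by k, columns by (i,j) = (1,1), (1,2), (1,3), (2,1), (2,2), (2,3), (3,1), (3,2), (3,3)) is [[-11, -5, 5, 10, 6, -4, -12, -4, 6], [3, -1, -1, -2, 0, 0, 4, -2, -2], [-4, -4, 2, 4, 4, -2, -4, -4, 2]].
There the 3×3 minor on rows k ∈ {1, 2, 3}, columns (i,j) ∈ {(1,1), (1,2), (1,3)} is det [[-11, -5, 5], [3, -1, -1], [-4, -4, 2]] = -4 ≠ 0, so this unfolding has rank ≥ 3; CP rank is at least every unfolding rank, so rank(T) ≥ 3. (Unfolding ranks only ever bound the CP rank from below — rank(T) can be strictly larger than all of them — so the matching upper bound has to come from an explicit 3-term decomposition.)
Upper bound: T is a sum of 3 rank-1 terms, T = [1, -2, 0] (x) [1, -1, -1] (x) [1, -1, 0] + [1, -1, 1] (x) [2, 0, -1] (x) [-2, 4, 2] + [1, -1, 1] (x) [2, 1, -1] (x) [-4, -2, -4] (written with every a and b primitive with positive leading entry and the scale carried by c; CP decompositions are not unique, and this one is verified by expanding entrywise), so rank(T) ≤ 3.
These bounds meet, so rank(T) = 3.
Check entry T[2,1,3] = 4: (-2)·(1)·(0) + (-1)·(2)·(2) + (-1)·(2)·(-4) = 4.

rank(T) = 3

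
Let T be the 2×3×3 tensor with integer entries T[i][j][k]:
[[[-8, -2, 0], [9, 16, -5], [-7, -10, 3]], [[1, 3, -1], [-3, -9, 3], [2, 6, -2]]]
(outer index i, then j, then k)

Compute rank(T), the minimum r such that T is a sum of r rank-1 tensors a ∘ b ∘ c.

Lower bound: the mode-3 unfolding of T (rows indexed by k, columns by (i,j) = (0,0), (0,1), (0,2), (1,0), (1,1), (1,2)) is [[-8, 9, -7, 1, -3, 2], [-2, 16, -10, 3, -9, 6], [0, -5, 3, -1, 3, -2]].
There the 2×2 minor on rows k ∈ {0, 1}, columns (i,j) ∈ {(0,0), (0,1)} is det [[-8, 9], [-2, 16]] = -110 ≠ 0, so this unfolding has rank ≥ 2; CP rank is at least every unfolding rank, so rank(T) ≥ 2. (Flattening ranks never certify an upper bound on CP rank; for that we must actually write T with 2 rank-1 terms.)
Upper bound — finding two terms. Write S_k = T[:,:,k] for the frontal slices: S₀ = [[-8, 9, -7], [1, -3, 2]], S₁ = [[-2, 16, -10], [3, -9, 6]], S₂ = [[0, -5, 3], [-1, 3, -2]].
If T = a₁ ∘ b₁ ∘ c₁ + a₂ ∘ b₂ ∘ c₂ then each S_k = c₁[k]·a₁b₁ᵀ + c₂[k]·a₂b₂ᵀ. S₀ and S₁ are linearly independent, so a₁b₁ᵀ and a₂b₂ᵀ must span the same plane of matrices: they are the rank-1 matrices of the form x·S₀ + y·S₁.
The 2×2 minor of x·S₀ + y·S₁ on rows {0,1}, columns {0,1} is 15·x² + 35·xy − 30·y² = 5·(x + 3·y)(3·x − 2·y), vanishing at (x:y) = (3:-1) and (2:3).
M₁ = 3·S₀ − S₁ = [[-22, 11, -11], [0, 0, 0]] = (-11)·(1, 0)(2, -1, 1)ᵀ and M₂ = 2·S₀ + 3·S₁ = [[-22, 66, -44], [11, -33, 22]] = (-11)·(2, -1)(1, -3, 2)ᵀ, so take a₁ = (1, 0), b₁ = (2, -1, 1), a₂ = (2, -1), b₂ = (1, -3, 2).
Each slice is an integer combination of E₁ = a₁b₁ᵀ and E₂ = a₂b₂ᵀ: S₀ = −3·E₁ − E₂, S₁ = 2·E₁ − 3·E₂, S₂ = −E₁ + E₂; reading off coefficients, c₁ = (-3, 2, -1) and c₂ = (-1, -3, 1).
Hence T = (1, 0) ∘ (2, -1, 1) ∘ (-3, 2, -1) + (2, -1) ∘ (1, -3, 2) ∘ (-1, -3, 1), so rank(T) ≤ 2.
These bounds meet, so rank(T) = 2.

2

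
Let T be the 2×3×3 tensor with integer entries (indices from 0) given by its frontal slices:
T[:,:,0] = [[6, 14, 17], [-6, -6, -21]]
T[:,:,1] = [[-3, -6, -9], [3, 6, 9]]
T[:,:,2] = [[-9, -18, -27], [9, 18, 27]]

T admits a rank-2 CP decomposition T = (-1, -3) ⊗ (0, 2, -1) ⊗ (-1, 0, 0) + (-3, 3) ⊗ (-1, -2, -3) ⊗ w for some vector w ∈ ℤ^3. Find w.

w = (2, -1, -3)

Subtract the known terms from T to get the rank-1 residual R = (-3, 3) ⊗ (-1, -2, -3) ⊗ w, so R[i,j,k] = a[i]·b[j]·w[k]. Pick indices with nonzero a[0]·b[0] = (-3)·(-1) = 3. Only the fibre through (0,0,·) is needed: R[0,0,:] = T[0,0,:] − Σₗ aₗ[0]bₗ[0]cₗ = [6, -3, -9] − (-1)·(0)·(-1, 0, 0) = [6, -3, -9]. Then w[k] = R[0,0,k] / 3 for each k, giving w = [6, -3, -9] / 3 = (2, -1, -3).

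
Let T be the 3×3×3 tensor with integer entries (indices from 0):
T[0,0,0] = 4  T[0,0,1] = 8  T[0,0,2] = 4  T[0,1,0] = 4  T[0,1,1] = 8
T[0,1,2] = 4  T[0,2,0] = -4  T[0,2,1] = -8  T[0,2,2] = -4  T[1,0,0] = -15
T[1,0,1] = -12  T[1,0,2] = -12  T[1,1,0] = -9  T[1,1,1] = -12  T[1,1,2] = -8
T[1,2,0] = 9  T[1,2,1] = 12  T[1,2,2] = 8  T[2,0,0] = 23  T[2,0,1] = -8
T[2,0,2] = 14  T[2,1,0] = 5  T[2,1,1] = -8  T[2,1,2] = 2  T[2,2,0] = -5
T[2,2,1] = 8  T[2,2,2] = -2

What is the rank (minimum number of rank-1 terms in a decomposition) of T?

Lower bound: in the mode-2 unfolding of T (rows indexed by j, columns by (i,k)) the 2×2 minor on rows j ∈ {0, 1}, columns (i,k) ∈ {(0,0), (1,0)} is det [[4, -15], [4, -9]] = 24 ≠ 0, so that unfolding has rank ≥ 2 and hence rank(T) ≥ 2 (CP rank is at least every unfolding rank, though it can be larger).
Upper bound: with S_k = T[:,:,k], the two rank-1 terms a₁b₁ᵀ, a₂b₂ᵀ are the rank-1 members of the pencil x·S₀ + y·S₁.
The 2×2 minor of x·S₀ + y·S₁ on rows {0,1}, columns {0,1} is 24·x² + 48·xy = 24·(x + 2·y)(x), vanishing at (x:y) = (2:-1) and (0:1).
M₁ = 2·S₀ − S₁ = [[0, 0, 0], [-18, -6, 6], [54, 18, -18]] = (-6)·(0, 1, -3)(3, 1, -1)ᵀ and M₂ = S₁ = [[8, 8, -8], [-12, -12, 12], [-8, -8, 8]] = 4·(2, -3, -2)(1, 1, -1)ᵀ, so take a₁ = (0, 1, -3), b₁ = (3, 1, -1), a₂ = (2, -3, -2), b₂ = (1, 1, -1).
Each slice is an integer combination of E₁ = a₁b₁ᵀ and E₂ = a₂b₂ᵀ: S₀ = −3·E₁ + 2·E₂, S₁ = 4·E₂, S₂ = −2·E₁ + 2·E₂; reading off coefficients, c₁ = (-3, 0, -2) and c₂ = (2, 4, 2).
Hence T = (0, 1, -3) ⊗ (3, 1, -1) ⊗ (-3, 0, -2) + (2, -3, -2) ⊗ (1, 1, -1) ⊗ (2, 4, 2), so rank(T) ≤ 2.
These bounds meet, so rank(T) = 2.

2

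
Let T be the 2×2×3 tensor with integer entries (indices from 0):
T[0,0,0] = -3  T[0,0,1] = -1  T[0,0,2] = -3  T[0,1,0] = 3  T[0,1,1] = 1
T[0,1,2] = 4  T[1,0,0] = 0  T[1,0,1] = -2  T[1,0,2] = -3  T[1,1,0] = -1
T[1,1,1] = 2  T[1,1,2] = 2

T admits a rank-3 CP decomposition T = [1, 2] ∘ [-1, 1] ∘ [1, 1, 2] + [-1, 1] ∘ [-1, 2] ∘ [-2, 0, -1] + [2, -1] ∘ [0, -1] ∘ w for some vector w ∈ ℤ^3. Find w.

Subtract the known terms from T to get the rank-1 residual R = [2, -1] ∘ [0, -1] ∘ w, so R[i,j,k] = a[i]·b[j]·w[k]. Pick indices with nonzero a[0]·b[1] = (2)·(-1) = -2. Only the fibre through (0,1,·) is needed: R[0,1,:] = T[0,1,:] − Σₗ aₗ[0]bₗ[1]cₗ = [3, 1, 4] − (1)·(1)·[1, 1, 2] − (-1)·(2)·[-2, 0, -1] = [-2, 0, 0]. Then w[k] = R[0,1,k] / -2 for each k, giving w = [-2, 0, 0] / -2 = [1, 0, 0].

w = [1, 0, 0]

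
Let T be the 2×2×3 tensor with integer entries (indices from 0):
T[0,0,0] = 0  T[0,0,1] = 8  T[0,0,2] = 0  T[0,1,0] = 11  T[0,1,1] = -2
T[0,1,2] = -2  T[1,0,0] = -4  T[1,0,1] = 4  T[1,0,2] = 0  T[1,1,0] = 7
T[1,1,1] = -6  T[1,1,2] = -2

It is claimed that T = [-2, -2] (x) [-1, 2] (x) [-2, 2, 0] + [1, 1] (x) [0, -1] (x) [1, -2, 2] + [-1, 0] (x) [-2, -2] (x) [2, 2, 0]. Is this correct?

Yes

Reconstruct entrywise from the claimed factors. For example, T[0,1,2] = -2 and Σₗ aₗ[0]bₗ[1]cₗ[2] = (-2)·(2)·(0) + (1)·(-1)·(2) + (-1)·(-2)·(0) = -2; checking all 12 entries, every one matches. The claim holds.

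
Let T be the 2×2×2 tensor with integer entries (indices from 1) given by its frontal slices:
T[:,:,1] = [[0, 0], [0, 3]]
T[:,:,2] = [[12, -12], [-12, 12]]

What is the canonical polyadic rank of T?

2

Lower bound: the mode-1 unfolding of T (rows indexed by i, columns by (j,k) = (1,1), (1,2), (2,1), (2,2)) is [[0, 12, 0, -12], [0, -12, 3, 12]].
There the 2×2 minor on rows i ∈ {1, 2}, columns (j,k) ∈ {(1,2), (2,1)} is det [[12, 0], [-12, 3]] = 36 ≠ 0, so this unfolding has rank ≥ 2; CP rank is at least every unfolding rank, so rank(T) ≥ 2. (This is only a lower bound: in general the CP rank may exceed every unfolding rank, so we still need to exhibit 2 rank-1 terms summing to T.)
Upper bound — finding two terms. Write S_k = T[:,:,k] for the frontal slices: S₁ = [[0, 0], [0, 3]], S₂ = [[12, -12], [-12, 12]].
If T = a₁ (x) b₁ (x) c₁ + a₂ (x) b₂ (x) c₂ then each S_k = c₁[k]·a₁b₁ᵀ + c₂[k]·a₂b₂ᵀ. S₁ and S₂ are linearly independent, so a₁b₁ᵀ and a₂b₂ᵀ must span the same plane of matrices: they are the rank-1 matrices of the form x·S₁ + y·S₂.
det(x·S₁ + y·S₂) is 36·xy = 36·(y)(x), vanishing at (x:y) = (1:0) and (0:1).
M₁ = S₁ = [[0, 0], [0, 3]] = 3·[0, 1][0, 1]ᵀ and M₂ = S₂ = [[12, -12], [-12, 12]] = 12·[1, -1][1, -1]ᵀ, so take a₁ = [0, 1], b₁ = [0, 1], a₂ = [1, -1], b₂ = [1, -1].
Each slice is an integer combination of E₁ = a₁b₁ᵀ and E₂ = a₂b₂ᵀ: S₁ = 3·E₁, S₂ = 12·E₂; reading off coefficients, c₁ = [3, 0] and c₂ = [0, 12].
Hence T = [0, 1] (x) [0, 1] (x) [3, 0] + [1, -1] (x) [1, -1] (x) [0, 12], so rank(T) ≤ 2.
These bounds meet, so rank(T) = 2.
Check entry T[2,1,2] = -12: (1)·(0)·(0) + (-1)·(1)·(12) = -12.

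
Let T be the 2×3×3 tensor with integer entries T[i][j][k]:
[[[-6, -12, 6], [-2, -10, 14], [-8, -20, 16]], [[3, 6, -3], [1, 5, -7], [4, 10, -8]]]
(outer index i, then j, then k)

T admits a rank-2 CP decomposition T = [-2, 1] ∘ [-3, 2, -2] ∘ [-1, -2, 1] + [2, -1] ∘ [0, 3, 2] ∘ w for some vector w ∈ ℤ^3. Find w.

w = [-1, -3, 3]

Subtract the known terms from T to get the rank-1 residual R = [2, -1] ∘ [0, 3, 2] ∘ w, so R[i,j,k] = a[i]·b[j]·w[k]. Pick indices with nonzero a[0]·b[1] = (2)·(3) = 6. Only the fibre through (0,1,·) is needed: R[0,1,:] = T[0,1,:] − Σₗ aₗ[0]bₗ[1]cₗ = [-2, -10, 14] − (-2)·(2)·[-1, -2, 1] = [-6, -18, 18]. Then w[k] = R[0,1,k] / 6 for each k, giving w = [-6, -18, 18] / 6 = [-1, -3, 3].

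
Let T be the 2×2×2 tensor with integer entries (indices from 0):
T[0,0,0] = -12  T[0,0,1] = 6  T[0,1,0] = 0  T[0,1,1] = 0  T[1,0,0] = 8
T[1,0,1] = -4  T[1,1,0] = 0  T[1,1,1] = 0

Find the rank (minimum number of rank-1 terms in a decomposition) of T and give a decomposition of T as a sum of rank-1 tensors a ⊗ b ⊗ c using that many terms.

rank(T) = 1

Lower bound: T ≠ 0 (e.g. T[0,0,0] = -12), so rank(T) ≥ 1.
Upper bound: if T = a ⊗ b ⊗ c then every fibre of T is a multiple of the corresponding factor, so read the factors off the fibres through the nonzero entry T[0,0,0] = -12.
The mode-1 fibre T[:,0,0] = [-12, 8] gives a = (3, -2) (primitive direction); the mode-2 fibre T[0,:,0] = [-12, 0] gives b = (1, 0); then c[k] = T[0,0,k] / (a[0]·b[0]) = [-12, 6] / 3 = (-4, 2).
Expanding (3, -2) ⊗ (1, 0) ⊗ (-4, 2) reproduces all 8 entries of T, so T = (3, -2) ⊗ (1, 0) ⊗ (-4, 2) and rank(T) ≤ 1.
These bounds meet, so rank(T) = 1.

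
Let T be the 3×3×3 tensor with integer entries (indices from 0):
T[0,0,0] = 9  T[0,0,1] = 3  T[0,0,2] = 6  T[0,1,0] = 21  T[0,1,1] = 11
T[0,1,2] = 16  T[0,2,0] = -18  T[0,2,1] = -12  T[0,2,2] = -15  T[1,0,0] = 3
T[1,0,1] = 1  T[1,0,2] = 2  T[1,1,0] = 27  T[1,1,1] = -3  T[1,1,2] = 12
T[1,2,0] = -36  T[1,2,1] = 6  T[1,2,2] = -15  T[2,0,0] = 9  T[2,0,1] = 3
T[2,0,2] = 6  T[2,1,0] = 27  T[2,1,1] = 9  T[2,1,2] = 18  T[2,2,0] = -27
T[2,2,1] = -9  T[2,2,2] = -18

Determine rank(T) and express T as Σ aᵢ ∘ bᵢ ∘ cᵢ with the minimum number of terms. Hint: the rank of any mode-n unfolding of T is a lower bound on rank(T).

Lower bound: the mode-1 unfolding of T (rows indexed by i, columns by (j,k) = (0,0), (0,1), (0,2), (1,0), (1,1), (1,2), (2,0), (2,1), (2,2)) is [[9, 3, 6, 21, 11, 16, -18, -12, -15], [3, 1, 2, 27, -3, 12, -36, 6, -15], [9, 3, 6, 27, 9, 18, -27, -9, -18]].
There the 2×2 minor on rows i ∈ {0, 1}, columns (j,k) ∈ {(0,0), (1,0)} is det [[9, 21], [3, 27]] = 180 ≠ 0, so this unfolding has rank ≥ 2; CP rank is at least every unfolding rank, so rank(T) ≥ 2. (This is only a lower bound: in general the CP rank may exceed every unfolding rank, so we still need to exhibit 2 rank-1 terms summing to T.)
Upper bound — finding two terms. Write S_k = T[:,:,k] for the frontal slices: S₀ = [[9, 21, -18], [3, 27, -36], [9, 27, -27]], S₁ = [[3, 11, -12], [1, -3, 6], [3, 9, -9]], S₂ = [[6, 16, -15], [2, 12, -15], [6, 18, -18]].
If T = a₁ ∘ b₁ ∘ c₁ + a₂ ∘ b₂ ∘ c₂ then each S_k = c₁[k]·a₁b₁ᵀ + c₂[k]·a₂b₂ᵀ. S₀ and S₁ are linearly independent, so a₁b₁ᵀ and a₂b₂ᵀ must span the same plane of matrices: they are the rank-1 matrices of the form x·S₀ + y·S₁.
The 2×2 minor of x·S₀ + y·S₁ on rows {0,1}, columns {0,1} is 180·x² − 20·y² = 20·(3·x − y)(3·x + y), vanishing at (x:y) = (1:3) and (1:-3).
M₁ = S₀ + 3·S₁ = [[18, 54, -54], [6, 18, -18], [18, 54, -54]] = 6·[3, 1, 3][1, 3, -3]ᵀ and M₂ = S₀ − 3·S₁ = [[0, -12, 18], [0, 36, -54], [0, 0, 0]] = (-6)·[1, -3, 0][0, 2, -3]ᵀ, so take a₁ = [3, 1, 3], b₁ = [1, 3, -3], a₂ = [1, -3, 0], b₂ = [0, 2, -3].
Each slice is an integer combination of E₁ = a₁b₁ᵀ and E₂ = a₂b₂ᵀ: S₀ = 3·E₁ − 3·E₂, S₁ = E₁ + E₂, S₂ = 2·E₁ − E₂; reading off coefficients, c₁ = [3, 1, 2] and c₂ = [-3, 1, -1].
Hence T = [3, 1, 3] ∘ [1, 3, -3] ∘ [3, 1, 2] + [1, -3, 0] ∘ [0, 2, -3] ∘ [-3, 1, -1], so rank(T) ≤ 2.
These bounds meet, so rank(T) = 2.
Check entry T[1,0,1] = 1: (1)·(1)·(1) + (-3)·(0)·(1) = 1.

rank(T) = 2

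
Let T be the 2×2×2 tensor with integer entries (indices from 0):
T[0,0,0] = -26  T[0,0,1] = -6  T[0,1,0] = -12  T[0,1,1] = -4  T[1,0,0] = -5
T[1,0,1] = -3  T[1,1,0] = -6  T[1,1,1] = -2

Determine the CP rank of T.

2

Lower bound: the mode-2 unfolding of T (rows indexed by j, columns by (i,k) = (0,0), (0,1), (1,0), (1,1)) is [[-26, -6, -5, -3], [-12, -4, -6, -2]].
There the 2×2 minor on rows j ∈ {0, 1}, columns (i,k) ∈ {(0,0), (0,1)} is det [[-26, -6], [-12, -4]] = 32 ≠ 0, so this unfolding has rank ≥ 2; CP rank is at least every unfolding rank, so rank(T) ≥ 2. (This is only a lower bound: in general the CP rank may exceed every unfolding rank, so we still need to exhibit 2 rank-1 terms summing to T.)
Upper bound — finding two terms. Write S_k = T[:,:,k] for the frontal slices: S₀ = [[-26, -12], [-5, -6]], S₁ = [[-6, -4], [-3, -2]].
If T = a₁ ⊗ b₁ ⊗ c₁ + a₂ ⊗ b₂ ⊗ c₂ then each S_k = c₁[k]·a₁b₁ᵀ + c₂[k]·a₂b₂ᵀ. S₀ and S₁ are linearly independent, so a₁b₁ᵀ and a₂b₂ᵀ must span the same plane of matrices: they are the rank-1 matrices of the form x·S₀ + y·S₁.
det(x·S₀ + y·S₁) is 96·x² + 32·xy = 32·(3·x + y)(x), vanishing at (x:y) = (1:-3) and (0:1).
M₁ = S₀ − 3·S₁ = [[-8, 0], [4, 0]] = (-4)·[2, -1][1, 0]ᵀ and M₂ = S₁ = [[-6, -4], [-3, -2]] = −[2, 1][3, 2]ᵀ, so take a₁ = [2, -1], b₁ = [1, 0], a₂ = [2, 1], b₂ = [3, 2].
Each slice is an integer combination of E₁ = a₁b₁ᵀ and E₂ = a₂b₂ᵀ: S₀ = −4·E₁ − 3·E₂, S₁ = −E₂; reading off coefficients, c₁ = [-4, 0] and c₂ = [-3, -1].
Hence T = [2, -1] ⊗ [1, 0] ⊗ [-4, 0] + [2, 1] ⊗ [3, 2] ⊗ [-3, -1], so rank(T) ≤ 2.
These bounds meet, so rank(T) = 2.
Check entry T[0,1,1] = -4: (2)·(0)·(0) + (2)·(2)·(-1) = -4.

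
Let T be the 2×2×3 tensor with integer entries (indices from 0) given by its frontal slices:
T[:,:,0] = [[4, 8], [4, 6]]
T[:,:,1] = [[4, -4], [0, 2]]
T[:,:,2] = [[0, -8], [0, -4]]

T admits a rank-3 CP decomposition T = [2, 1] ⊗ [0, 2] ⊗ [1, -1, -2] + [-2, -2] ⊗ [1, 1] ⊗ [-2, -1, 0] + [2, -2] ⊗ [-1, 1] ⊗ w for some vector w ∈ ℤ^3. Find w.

w = [0, -1, 0]

Subtract the known terms from T to get the rank-1 residual R = [2, -2] ⊗ [-1, 1] ⊗ w, so R[i,j,k] = a[i]·b[j]·w[k]. Pick indices with nonzero a[0]·b[0] = (2)·(-1) = -2. Only the fibre through (0,0,·) is needed: R[0,0,:] = T[0,0,:] − Σₗ aₗ[0]bₗ[0]cₗ = [4, 4, 0] − (2)·(0)·[1, -1, -2] − (-2)·(1)·[-2, -1, 0] = [0, 2, 0]. Then w[k] = R[0,0,k] / -2 for each k, giving w = [0, 2, 0] / -2 = [0, -1, 0].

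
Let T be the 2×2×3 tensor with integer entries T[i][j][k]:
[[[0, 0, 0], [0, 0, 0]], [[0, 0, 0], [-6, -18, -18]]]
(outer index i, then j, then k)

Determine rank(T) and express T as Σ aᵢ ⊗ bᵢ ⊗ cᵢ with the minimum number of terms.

rank(T) = 1

Lower bound: T ≠ 0 (e.g. T[1,1,0] = -6), so rank(T) ≥ 1.
Upper bound: if T = a ⊗ b ⊗ c then every fibre of T is a multiple of the corresponding factor, so read the factors off the fibres through the nonzero entry T[1,1,0] = -6.
The mode-1 fibre T[:,1,0] = [0, -6] gives a = [0, 1] (primitive direction); the mode-2 fibre T[1,:,0] = [0, -6] gives b = [0, 1]; then c[k] = T[1,1,k] / (a[1]·b[1]) = [-6, -18, -18] / 1 = [-6, -18, -18].
Expanding [0, 1] ⊗ [0, 1] ⊗ [-6, -18, -18] reproduces all 12 entries of T, so T = [0, 1] ⊗ [0, 1] ⊗ [-6, -18, -18] and rank(T) ≤ 1.
These bounds meet, so rank(T) = 1.
Check entry T[0,0,1] = 0: (0)·(0)·(-18) = 0.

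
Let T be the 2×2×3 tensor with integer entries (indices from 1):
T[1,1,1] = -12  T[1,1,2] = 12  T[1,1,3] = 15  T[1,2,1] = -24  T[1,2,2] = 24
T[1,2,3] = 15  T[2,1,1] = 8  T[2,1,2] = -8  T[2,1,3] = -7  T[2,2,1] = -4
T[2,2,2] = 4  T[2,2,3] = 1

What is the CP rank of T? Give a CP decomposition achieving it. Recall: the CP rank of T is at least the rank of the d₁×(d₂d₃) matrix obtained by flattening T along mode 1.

rank(T) = 2

Lower bound: the mode-2 unfolding of T (rows indexed by j, columns by (i,k) = (1,1), (1,2), (1,3), (2,1), (2,2), (2,3)) is [[-12, 12, 15, 8, -8, -7], [-24, 24, 15, -4, 4, 1]].
There the 2×2 minor on rows j ∈ {1, 2}, columns (i,k) ∈ {(1,1), (1,3)} is det [[-12, 15], [-24, 15]] = 180 ≠ 0, so this unfolding has rank ≥ 2; CP rank is at least every unfolding rank, so rank(T) ≥ 2. (This is only a lower bound: in general the CP rank may exceed every unfolding rank, so we still need to exhibit 2 rank-1 terms summing to T.)
Upper bound — finding two terms. Write S_k = T[:,:,k] for the frontal slices: S₁ = [[-12, -24], [8, -4]], S₂ = [[12, 24], [-8, 4]], S₃ = [[15, 15], [-7, 1]].
If T = a₁ ⊗ b₁ ⊗ c₁ + a₂ ⊗ b₂ ⊗ c₂ then each S_k = c₁[k]·a₁b₁ᵀ + c₂[k]·a₂b₂ᵀ. S₁ and S₃ are linearly independent, so a₁b₁ᵀ and a₂b₂ᵀ must span the same plane of matrices: they are the rank-1 matrices of the form x·S₁ + y·S₃.
det(x·S₁ + y·S₃) is 240·x² − 360·xy + 120·y² = 120·(2·x − y)(x − y), vanishing at (x:y) = (1:2) and (1:1).
M₁ = S₁ + 2·S₃ = [[18, 6], [-6, -2]] = 2·[3, -1][3, 1]ᵀ and M₂ = S₁ + S₃ = [[3, -9], [1, -3]] = [3, 1][1, -3]ᵀ, so take a₁ = [3, -1], b₁ = [3, 1], a₂ = [3, 1], b₂ = [1, -3].
Each slice is an integer combination of E₁ = a₁b₁ᵀ and E₂ = a₂b₂ᵀ: S₁ = −2·E₁ + 2·E₂, S₂ = 2·E₁ − 2·E₂, S₃ = 2·E₁ − E₂; reading off coefficients, c₁ = [-2, 2, 2] and c₂ = [2, -2, -1].
Hence T = [3, -1] ⊗ [3, 1] ⊗ [-2, 2, 2] + [3, 1] ⊗ [1, -3] ⊗ [2, -2, -1], so rank(T) ≤ 2.
These bounds meet, so rank(T) = 2.
Check entry T[2,1,3] = -7: (-1)·(3)·(2) + (1)·(1)·(-1) = -7.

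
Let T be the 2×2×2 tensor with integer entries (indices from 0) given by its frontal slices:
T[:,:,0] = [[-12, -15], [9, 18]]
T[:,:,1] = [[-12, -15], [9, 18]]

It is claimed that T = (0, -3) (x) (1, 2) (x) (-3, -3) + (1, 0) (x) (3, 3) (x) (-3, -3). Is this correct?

Reconstruct entry (0,0,0) from the claimed factors: Σₗ aₗ[0]bₗ[0]cₗ[0] = (0)·(1)·(-3) + (1)·(3)·(-3) = -9, but T[0,0,0] = -12. The claim is false.

No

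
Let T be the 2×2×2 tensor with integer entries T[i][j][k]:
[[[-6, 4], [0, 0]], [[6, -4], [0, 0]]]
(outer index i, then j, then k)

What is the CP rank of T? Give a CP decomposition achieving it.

rank(T) = 1

Lower bound: T ≠ 0 (e.g. T[0,0,0] = -6), so rank(T) ≥ 1.
Upper bound: if T = a ⊗ b ⊗ c then every fibre of T is a multiple of the corresponding factor, so read the factors off the fibres through the nonzero entry T[0,0,0] = -6.
The mode-1 fibre T[:,0,0] = [-6, 6] gives a = [1, -1] (primitive direction); the mode-2 fibre T[0,:,0] = [-6, 0] gives b = [1, 0]; then c[k] = T[0,0,k] / (a[0]·b[0]) = [-6, 4] / 1 = [-6, 4].
Expanding [1, -1] ⊗ [1, 0] ⊗ [-6, 4] reproduces all 8 entries of T, so T = [1, -1] ⊗ [1, 0] ⊗ [-6, 4] and rank(T) ≤ 1.
These bounds meet, so rank(T) = 1.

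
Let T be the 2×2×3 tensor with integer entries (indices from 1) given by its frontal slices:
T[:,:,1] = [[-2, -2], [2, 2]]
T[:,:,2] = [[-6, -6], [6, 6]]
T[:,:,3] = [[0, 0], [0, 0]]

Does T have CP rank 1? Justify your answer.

If T = a ⊗ b ⊗ c then every fibre of T is a multiple of the corresponding factor, so read the factors off the fibres through the nonzero entry T[1,1,1] = -2.
The mode-1 fibre T[:,1,1] = [-2, 2] gives a = [1, -1] (primitive direction); the mode-2 fibre T[1,:,1] = [-2, -2] gives b = [1, 1]; then c[k] = T[1,1,k] / (a[1]·b[1]) = [-2, -6, 0] / 1 = [-2, -6, 0].
Expanding [1, -1] ⊗ [1, 1] ⊗ [-2, -6, 0] reproduces all 12 entries of T, so T = [1, -1] ⊗ [1, 1] ⊗ [-2, -6, 0] and rank(T) ≤ 1.
Equivalently every frontal slice T[:,:,k] is c[k] times the rank-1 matrix [1, -1] ⊗ [1, 1]. So T has rank 1 (it is nonzero).

Yes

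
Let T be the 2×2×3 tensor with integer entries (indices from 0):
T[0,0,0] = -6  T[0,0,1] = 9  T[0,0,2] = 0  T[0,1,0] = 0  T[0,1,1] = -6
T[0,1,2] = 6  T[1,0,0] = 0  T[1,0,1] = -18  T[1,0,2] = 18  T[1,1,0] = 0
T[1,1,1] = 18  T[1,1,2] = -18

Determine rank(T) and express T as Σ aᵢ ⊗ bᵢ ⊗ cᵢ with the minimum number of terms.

rank(T) = 2

Lower bound: the mode-3 unfolding of T (rows indexed by k, columns by (i,j) = (0,0), (0,1), (1,0), (1,1)) is [[-6, 0, 0, 0], [9, -6, -18, 18], [0, 6, 18, -18]].
There the 2×2 minor on rows k ∈ {0, 1}, columns (i,j) ∈ {(0,0), (0,1)} is det [[-6, 0], [9, -6]] = 36 ≠ 0, so this unfolding has rank ≥ 2; CP rank is at least every unfolding rank, so rank(T) ≥ 2. (This is only a lower bound: in general the CP rank may exceed every unfolding rank, so we still need to exhibit 2 rank-1 terms summing to T.)
Upper bound — finding two terms. Write S_k = T[:,:,k] for the frontal slices: S₀ = [[-6, 0], [0, 0]], S₁ = [[9, -6], [-18, 18]], S₂ = [[0, 6], [18, -18]].
If T = a₁ ⊗ b₁ ⊗ c₁ + a₂ ⊗ b₂ ⊗ c₂ then each S_k = c₁[k]·a₁b₁ᵀ + c₂[k]·a₂b₂ᵀ. S₀ and S₁ are linearly independent, so a₁b₁ᵀ and a₂b₂ᵀ must span the same plane of matrices: they are the rank-1 matrices of the form x·S₀ + y·S₁.
det(x·S₀ + y·S₁) is −108·xy + 54·y² = (-54)·(2·x − y)(y), vanishing at (x:y) = (1:2) and (1:0).
M₁ = S₀ + 2·S₁ = [[12, -12], [-36, 36]] = 12·[1, -3][1, -1]ᵀ and M₂ = S₀ = [[-6, 0], [0, 0]] = (-6)·[1, 0][1, 0]ᵀ, so take a₁ = [1, -3], b₁ = [1, -1], a₂ = [1, 0], b₂ = [1, 0].
Each slice is an integer combination of E₁ = a₁b₁ᵀ and E₂ = a₂b₂ᵀ: S₀ = −6·E₂, S₁ = 6·E₁ + 3·E₂, S₂ = −6·E₁ + 6·E₂; reading off coefficients, c₁ = [0, 6, -6] and c₂ = [-6, 3, 6].
Hence T = [1, -3] ⊗ [1, -1] ⊗ [0, 6, -6] + [1, 0] ⊗ [1, 0] ⊗ [-6, 3, 6], so rank(T) ≤ 2.
These bounds meet, so rank(T) = 2.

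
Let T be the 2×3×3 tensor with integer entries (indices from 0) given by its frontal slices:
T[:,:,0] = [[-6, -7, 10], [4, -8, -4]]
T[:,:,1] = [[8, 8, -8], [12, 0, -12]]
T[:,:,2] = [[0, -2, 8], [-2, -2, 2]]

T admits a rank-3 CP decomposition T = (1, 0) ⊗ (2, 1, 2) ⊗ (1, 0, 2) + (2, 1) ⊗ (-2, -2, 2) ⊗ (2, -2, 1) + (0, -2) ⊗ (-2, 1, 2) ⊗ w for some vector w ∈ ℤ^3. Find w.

w = (2, 2, 0)

Subtract the known terms from T to get the rank-1 residual R = (0, -2) ⊗ (-2, 1, 2) ⊗ w, so R[i,j,k] = a[i]·b[j]·w[k]. Pick indices with nonzero a[1]·b[0] = (-2)·(-2) = 4. Only the fibre through (1,0,·) is needed: R[1,0,:] = T[1,0,:] − Σₗ aₗ[1]bₗ[0]cₗ = [4, 12, -2] − (0)·(2)·(1, 0, 2) − (1)·(-2)·(2, -2, 1) = [8, 8, 0]. Then w[k] = R[1,0,k] / 4 for each k, giving w = [8, 8, 0] / 4 = (2, 2, 0).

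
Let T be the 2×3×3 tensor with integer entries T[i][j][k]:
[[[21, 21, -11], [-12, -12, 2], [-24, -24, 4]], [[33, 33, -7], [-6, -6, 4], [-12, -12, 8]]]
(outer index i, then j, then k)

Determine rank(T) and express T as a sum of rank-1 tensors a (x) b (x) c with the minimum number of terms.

rank(T) = 2

Lower bound: the mode-3 unfolding of T (rows indexed by k, columns by (i,j) = (0,0), (0,1), (0,2), (1,0), (1,1), (1,2)) is [[21, -12, -24, 33, -6, -12], [21, -12, -24, 33, -6, -12], [-11, 2, 4, -7, 4, 8]].
There the 2×2 minor on rows k ∈ {0, 2}, columns (i,j) ∈ {(0,0), (0,1)} is det [[21, -12], [-11, 2]] = -90 ≠ 0, so this unfolding has rank ≥ 2; CP rank is at least every unfolding rank, so rank(T) ≥ 2. (Flattening ranks never certify an upper bound on CP rank; for that we must actually write T with 2 rank-1 terms.)
Upper bound — finding two terms. Write S_k = T[:,:,k] for the frontal slices: S₀ = [[21, -12, -24], [33, -6, -12]], S₁ = [[21, -12, -24], [33, -6, -12]], S₂ = [[-11, 2, 4], [-7, 4, 8]].
If T = a₁ (x) b₁ (x) c₁ + a₂ (x) b₂ (x) c₂ then each S_k = c₁[k]·a₁b₁ᵀ + c₂[k]·a₂b₂ᵀ. S₀ and S₂ are linearly independent, so a₁b₁ᵀ and a₂b₂ᵀ must span the same plane of matrices: they are the rank-1 matrices of the form x·S₀ + y·S₂.
The 2×2 minor of x·S₀ + y·S₂ on rows {0,1}, columns {0,1} is 270·x² − 30·y² = 30·(3·x − y)(3·x + y), vanishing at (x:y) = (1:3) and (1:-3).
M₁ = S₀ + 3·S₂ = [[-12, -6, -12], [12, 6, 12]] = (-6)·[1, -1][2, 1, 2]ᵀ and M₂ = S₀ − 3·S₂ = [[54, -18, -36], [54, -18, -36]] = 18·[1, 1][3, -1, -2]ᵀ, so take a₁ = [1, -1], b₁ = [2, 1, 2], a₂ = [1, 1], b₂ = [3, -1, -2].
Each slice is an integer combination of E₁ = a₁b₁ᵀ and E₂ = a₂b₂ᵀ: S₀ = −3·E₁ + 9·E₂, S₁ = −3·E₁ + 9·E₂, S₂ = −E₁ − 3·E₂; reading off coefficients, c₁ = [-3, -3, -1] and c₂ = [9, 9, -3].
Hence T = [1, -1] (x) [2, 1, 2] (x) [-3, -3, -1] + [1, 1] (x) [3, -1, -2] (x) [9, 9, -3], so rank(T) ≤ 2.
These bounds meet, so rank(T) = 2.
Check entry T[1,2,1] = -12: (-1)·(2)·(-3) + (1)·(-2)·(9) = -12.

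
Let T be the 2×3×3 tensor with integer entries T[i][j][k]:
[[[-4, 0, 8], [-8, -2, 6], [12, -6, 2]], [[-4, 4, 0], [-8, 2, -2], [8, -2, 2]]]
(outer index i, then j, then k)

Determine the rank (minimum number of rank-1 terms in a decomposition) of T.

3

Lower bound: the mode-2 unfolding of T (rows indexed by j, columns by (i,k) = (0,0), (0,1), (0,2), (1,0), (1,1), (1,2)) is [[-4, 0, 8, -4, 4, 0], [-8, -2, 6, -8, 2, -2], [12, -6, 2, 8, -2, 2]].
There the 3×3 minor on rows j ∈ {0, 1, 2}, columns (i,k) ∈ {(0,0), (0,1), (0,2)} is det [[-4, 0, 8], [-8, -2, 6], [12, -6, 2]] = 448 ≠ 0, so this unfolding has rank ≥ 3; CP rank is at least every unfolding rank, so rank(T) ≥ 3. (Flattening ranks never certify an upper bound on CP rank; for that we must actually write T with 3 rank-1 terms.)
Upper bound: T is a sum of 3 rank-1 terms, T = [1, 0] ⊗ [1, 1, 0] ⊗ [4, -8, 8] + [1, 1] ⊗ [0, 1, -1] ⊗ [-4, -2, -2] + [2, 1] ⊗ [1, 1, -1] ⊗ [-4, 4, 0] (written with every a and b primitive with positive leading entry and the scale carried by c; CP decompositions are not unique, and this one is verified by expanding entrywise), so rank(T) ≤ 3.
These bounds meet, so rank(T) = 3.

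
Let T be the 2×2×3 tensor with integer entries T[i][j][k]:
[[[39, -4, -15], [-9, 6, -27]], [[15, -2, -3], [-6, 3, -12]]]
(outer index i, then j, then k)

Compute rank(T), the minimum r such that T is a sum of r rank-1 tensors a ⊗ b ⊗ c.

Lower bound: the mode-3 unfolding of T (rows indexed by k, columns by (i,j) = (0,0), (0,1), (1,0), (1,1)) is [[39, -9, 15, -6], [-4, 6, -2, 3], [-15, -27, -3, -12]].
There the 2×2 minor on rows k ∈ {0, 1}, columns (i,j) ∈ {(0,0), (0,1)} is det [[39, -9], [-4, 6]] = 198 ≠ 0, so this unfolding has rank ≥ 2; CP rank is at least every unfolding rank, so rank(T) ≥ 2. (This is only a lower bound: in general the CP rank may exceed every unfolding rank, so we still need to exhibit 2 rank-1 terms summing to T.)
Upper bound — finding two terms. Write S_k = T[:,:,k] for the frontal slices: S₀ = [[39, -9], [15, -6]], S₁ = [[-4, 6], [-2, 3]], S₂ = [[-15, -27], [-3, -12]].
If T = a₁ ⊗ b₁ ⊗ c₁ + a₂ ⊗ b₂ ⊗ c₂ then each S_k = c₁[k]·a₁b₁ᵀ + c₂[k]·a₂b₂ᵀ. S₀ and S₁ are linearly independent, so a₁b₁ᵀ and a₂b₂ᵀ must span the same plane of matrices: they are the rank-1 matrices of the form x·S₀ + y·S₁.
det(x·S₀ + y·S₁) is −99·x² + 33·xy = (-33)·(3·x − y)(x), vanishing at (x:y) = (1:3) and (0:1).
M₁ = S₀ + 3·S₁ = [[27, 9], [9, 3]] = 3·(3, 1)(3, 1)ᵀ and M₂ = S₁ = [[-4, 6], [-2, 3]] = −(2, 1)(2, -3)ᵀ, so take a₁ = (3, 1), b₁ = (3, 1), a₂ = (2, 1), b₂ = (2, -3).
Each slice is an integer combination of E₁ = a₁b₁ᵀ and E₂ = a₂b₂ᵀ: S₀ = 3·E₁ + 3·E₂, S₁ = −E₂, S₂ = −3·E₁ + 3·E₂; reading off coefficients, c₁ = (3, 0, -3) and c₂ = (3, -1, 3).
Hence T = (3, 1) ⊗ (3, 1) ⊗ (3, 0, -3) + (2, 1) ⊗ (2, -3) ⊗ (3, -1, 3), so rank(T) ≤ 2.
These bounds meet, so rank(T) = 2.
Check entry T[0,1,2] = -27: (3)·(1)·(-3) + (2)·(-3)·(3) = -27.

2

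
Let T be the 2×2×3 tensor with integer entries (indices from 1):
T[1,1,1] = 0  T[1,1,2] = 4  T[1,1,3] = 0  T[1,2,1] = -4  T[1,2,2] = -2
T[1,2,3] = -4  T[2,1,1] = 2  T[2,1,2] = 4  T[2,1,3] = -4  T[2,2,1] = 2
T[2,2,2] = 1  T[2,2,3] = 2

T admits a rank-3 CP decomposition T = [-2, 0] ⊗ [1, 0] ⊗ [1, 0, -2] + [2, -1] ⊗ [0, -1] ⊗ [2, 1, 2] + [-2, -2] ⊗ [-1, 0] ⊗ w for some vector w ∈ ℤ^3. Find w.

w = [1, 2, -2]

Subtract the known terms from T to get the rank-1 residual R = [-2, -2] ⊗ [-1, 0] ⊗ w, so R[i,j,k] = a[i]·b[j]·w[k]. Pick indices with nonzero a[1]·b[1] = (-2)·(-1) = 2. Only the fibre through (1,1,·) is needed: R[1,1,:] = T[1,1,:] − Σₗ aₗ[1]bₗ[1]cₗ = [0, 4, 0] − (-2)·(1)·[1, 0, -2] − (2)·(0)·[2, 1, 2] = [2, 4, -4]. Then w[k] = R[1,1,k] / 2 for each k, giving w = [2, 4, -4] / 2 = [1, 2, -2].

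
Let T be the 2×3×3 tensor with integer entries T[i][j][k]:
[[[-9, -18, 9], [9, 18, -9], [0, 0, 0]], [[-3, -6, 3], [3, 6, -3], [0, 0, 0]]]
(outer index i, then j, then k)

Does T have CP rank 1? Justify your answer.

Yes

If T = a ⊗ b ⊗ c then every fibre of T is a multiple of the corresponding factor, so read the factors off the fibres through the nonzero entry T[0,0,0] = -9.
The mode-1 fibre T[:,0,0] = [-9, -3] gives a = [3, 1] (primitive direction); the mode-2 fibre T[0,:,0] = [-9, 9, 0] gives b = [1, -1, 0]; then c[k] = T[0,0,k] / (a[0]·b[0]) = [-9, -18, 9] / 3 = [-3, -6, 3].
Expanding [3, 1] ⊗ [1, -1, 0] ⊗ [-3, -6, 3] reproduces all 18 entries of T, so T = [3, 1] ⊗ [1, -1, 0] ⊗ [-3, -6, 3] and rank(T) ≤ 1.
Equivalently every frontal slice T[:,:,k] is c[k] times the rank-1 matrix [3, 1] ⊗ [1, -1, 0]. So T has rank 1 (it is nonzero).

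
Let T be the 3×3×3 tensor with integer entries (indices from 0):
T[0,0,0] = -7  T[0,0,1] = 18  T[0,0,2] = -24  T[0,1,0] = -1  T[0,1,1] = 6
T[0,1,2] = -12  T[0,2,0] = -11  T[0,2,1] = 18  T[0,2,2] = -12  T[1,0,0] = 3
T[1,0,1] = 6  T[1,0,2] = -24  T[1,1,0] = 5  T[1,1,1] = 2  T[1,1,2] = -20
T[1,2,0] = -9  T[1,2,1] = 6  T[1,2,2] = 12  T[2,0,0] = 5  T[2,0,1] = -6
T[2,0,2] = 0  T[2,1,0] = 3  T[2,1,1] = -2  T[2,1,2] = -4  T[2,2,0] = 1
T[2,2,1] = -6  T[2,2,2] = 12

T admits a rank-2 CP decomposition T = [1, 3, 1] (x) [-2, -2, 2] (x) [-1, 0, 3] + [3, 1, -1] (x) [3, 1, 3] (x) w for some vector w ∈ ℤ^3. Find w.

Subtract the known terms from T to get the rank-1 residual R = [3, 1, -1] (x) [3, 1, 3] (x) w, so R[i,j,k] = a[i]·b[j]·w[k]. Pick indices with nonzero a[0]·b[0] = (3)·(3) = 9. Only the fibre through (0,0,·) is needed: R[0,0,:] = T[0,0,:] − Σₗ aₗ[0]bₗ[0]cₗ = [-7, 18, -24] − (1)·(-2)·[-1, 0, 3] = [-9, 18, -18]. Then w[k] = R[0,0,k] / 9 for each k, giving w = [-9, 18, -18] / 9 = [-1, 2, -2].

w = [-1, 2, -2]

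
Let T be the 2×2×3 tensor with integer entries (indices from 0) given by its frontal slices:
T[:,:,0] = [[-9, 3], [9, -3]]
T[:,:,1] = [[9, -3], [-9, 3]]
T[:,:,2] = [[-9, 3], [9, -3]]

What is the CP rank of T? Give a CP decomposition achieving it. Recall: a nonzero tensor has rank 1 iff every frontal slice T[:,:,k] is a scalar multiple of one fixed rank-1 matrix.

rank(T) = 1

Lower bound: T ≠ 0 (e.g. T[0,0,0] = -9), so rank(T) ≥ 1.
Upper bound: if T = a ⊗ b ⊗ c then every fibre of T is a multiple of the corresponding factor, so read the factors off the fibres through the nonzero entry T[0,0,0] = -9.
The mode-1 fibre T[:,0,0] = [-9, 9] gives a = [1, -1] (primitive direction); the mode-2 fibre T[0,:,0] = [-9, 3] gives b = [3, -1]; then c[k] = T[0,0,k] / (a[0]·b[0]) = [-9, 9, -9] / 3 = [-3, 3, -3].
Expanding [1, -1] ⊗ [3, -1] ⊗ [-3, 3, -3] reproduces all 12 entries of T, so T = [1, -1] ⊗ [3, -1] ⊗ [-3, 3, -3] and rank(T) ≤ 1.
These bounds meet, so rank(T) = 1.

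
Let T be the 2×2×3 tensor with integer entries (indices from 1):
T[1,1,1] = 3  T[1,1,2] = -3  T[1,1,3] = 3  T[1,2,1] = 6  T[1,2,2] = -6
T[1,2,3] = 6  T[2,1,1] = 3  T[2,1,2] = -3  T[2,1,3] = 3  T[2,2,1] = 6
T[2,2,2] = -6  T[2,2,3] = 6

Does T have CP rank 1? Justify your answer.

Yes

If T = a ⊗ b ⊗ c then every fibre of T is a multiple of the corresponding factor, so read the factors off the fibres through the nonzero entry T[1,1,1] = 3.
The mode-1 fibre T[:,1,1] = [3, 3] gives a = [1, 1] (primitive direction); the mode-2 fibre T[1,:,1] = [3, 6] gives b = [1, 2]; then c[k] = T[1,1,k] / (a[1]·b[1]) = [3, -3, 3] / 1 = [3, -3, 3].
Expanding [1, 1] ⊗ [1, 2] ⊗ [3, -3, 3] reproduces all 12 entries of T, so T = [1, 1] ⊗ [1, 2] ⊗ [3, -3, 3] and rank(T) ≤ 1.
Equivalently every frontal slice T[:,:,k] is c[k] times the rank-1 matrix [1, 1] ⊗ [1, 2]. So T has rank 1 (it is nonzero).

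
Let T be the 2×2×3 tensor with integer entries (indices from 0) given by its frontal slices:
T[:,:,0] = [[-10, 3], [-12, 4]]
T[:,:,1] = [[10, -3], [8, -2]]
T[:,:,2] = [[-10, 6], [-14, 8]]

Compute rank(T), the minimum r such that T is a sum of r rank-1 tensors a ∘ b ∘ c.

3

Lower bound: the mode-3 unfolding of T (rows indexed by k, columns by (i,j) = (0,0), (0,1), (1,0), (1,1)) is [[-10, 3, -12, 4], [10, -3, 8, -2], [-10, 6, -14, 8]].
There the 3×3 minor on rows k ∈ {0, 1, 2}, columns (i,j) ∈ {(0,0), (0,1), (1,0)} is det [[-10, 3, -12], [10, -3, 8], [-10, 6, -14]] = -120 ≠ 0, so this unfolding has rank ≥ 3; CP rank is at least every unfolding rank, so rank(T) ≥ 3. (This is only a lower bound: in general the CP rank may exceed every unfolding rank, so we still need to exhibit 3 rank-1 terms summing to T.)
Upper bound: T is a sum of 3 rank-1 terms, T = (1, 1) ∘ (1, 0) ∘ (-4, 4, 2) + (1, 1) ∘ (2, -1) ∘ (-2, 4, -4) + (1, 2) ∘ (2, -1) ∘ (-1, -1, -2) (written with every a and b primitive with positive leading entry and the scale carried by c; CP decompositions are not unique, and this one is verified by expanding entrywise), so rank(T) ≤ 3.
These bounds meet, so rank(T) = 3.
Check entry T[0,1,2] = 6: (1)·(0)·(2) + (1)·(-1)·(-4) + (1)·(-1)·(-2) = 6.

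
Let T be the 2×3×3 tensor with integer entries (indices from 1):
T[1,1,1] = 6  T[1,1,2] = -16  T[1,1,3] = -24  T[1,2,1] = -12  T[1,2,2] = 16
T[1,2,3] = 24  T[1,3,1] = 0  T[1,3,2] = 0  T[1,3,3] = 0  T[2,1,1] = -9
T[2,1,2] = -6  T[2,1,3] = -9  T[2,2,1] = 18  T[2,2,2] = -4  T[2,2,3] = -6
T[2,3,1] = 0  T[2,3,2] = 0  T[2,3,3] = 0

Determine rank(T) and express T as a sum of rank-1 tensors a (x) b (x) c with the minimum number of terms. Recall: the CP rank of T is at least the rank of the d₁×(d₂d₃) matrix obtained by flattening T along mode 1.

Lower bound: the mode-3 unfolding of T (rows indexed by k, columns by (i,j) = (1,1), (1,2), (1,3), (2,1), (2,2), (2,3)) is [[6, -12, 0, -9, 18, 0], [-16, 16, 0, -6, -4, 0], [-24, 24, 0, -9, -6, 0]].
There the 2×2 minor on rows k ∈ {1, 2}, columns (i,j) ∈ {(1,1), (1,2)} is det [[6, -12], [-16, 16]] = -96 ≠ 0, so this unfolding has rank ≥ 2; CP rank is at least every unfolding rank, so rank(T) ≥ 2. (Flattening ranks never certify an upper bound on CP rank; for that we must actually write T with 2 rank-1 terms.)
Upper bound — finding two terms. Write S_k = T[:,:,k] for the frontal slices: S₁ = [[6, -12, 0], [-9, 18, 0]], S₂ = [[-16, 16, 0], [-6, -4, 0]], S₃ = [[-24, 24, 0], [-9, -6, 0]].
If T = a₁ (x) b₁ (x) c₁ + a₂ (x) b₂ (x) c₂ then each S_k = c₁[k]·a₁b₁ᵀ + c₂[k]·a₂b₂ᵀ. S₁ and S₂ are linearly independent, so a₁b₁ᵀ and a₂b₂ᵀ must span the same plane of matrices: they are the rank-1 matrices of the form x·S₁ + y·S₂.
The 2×2 minor of x·S₁ + y·S₂ on rows {1,2}, columns {1,2} is −240·xy + 160·y² = (-80)·(3·x − 2·y)(y), vanishing at (x:y) = (2:3) and (1:0).
M₁ = 2·S₁ + 3·S₂ = [[-36, 24, 0], [-36, 24, 0]] = (-12)·[1, 1][3, -2, 0]ᵀ and M₂ = S₁ = [[6, -12, 0], [-9, 18, 0]] = 3·[2, -3][1, -2, 0]ᵀ, so take a₁ = [1, 1], b₁ = [3, -2, 0], a₂ = [2, -3], b₂ = [1, -2, 0].
Each slice is an integer combination of E₁ = a₁b₁ᵀ and E₂ = a₂b₂ᵀ: S₁ = 3·E₂, S₂ = −4·E₁ − 2·E₂, S₃ = −6·E₁ − 3·E₂; reading off coefficients, c₁ = [0, -4, -6] and c₂ = [3, -2, -3].
Hence T = [1, 1] (x) [3, -2, 0] (x) [0, -4, -6] + [2, -3] (x) [1, -2, 0] (x) [3, -2, -3], so rank(T) ≤ 2.
These bounds meet, so rank(T) = 2.
Check entry T[1,1,2] = -16: (1)·(3)·(-4) + (2)·(1)·(-2) = -16.

rank(T) = 2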